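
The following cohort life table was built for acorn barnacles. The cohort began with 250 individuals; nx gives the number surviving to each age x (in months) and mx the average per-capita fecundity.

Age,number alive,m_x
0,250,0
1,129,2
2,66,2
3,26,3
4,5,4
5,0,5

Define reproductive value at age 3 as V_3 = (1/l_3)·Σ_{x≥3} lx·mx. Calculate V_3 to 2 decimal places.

lx = nx/n0 = nx/250: 1, 0.516, 0.264, 0.104, 0.02, 0
lx·mx for x ≥ 3: 0.312, 0.08, 0 → sum = 0.392
V_3 = 0.392 / l_3 = 0.392 / 0.104 = 3.769231… → 3.77

3.77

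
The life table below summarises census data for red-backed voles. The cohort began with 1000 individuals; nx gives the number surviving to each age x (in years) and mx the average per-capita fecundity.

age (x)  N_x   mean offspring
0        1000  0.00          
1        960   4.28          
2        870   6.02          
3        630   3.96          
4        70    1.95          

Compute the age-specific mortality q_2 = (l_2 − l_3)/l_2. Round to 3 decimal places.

0.276

lx = nx/n0 = nx/1000: 1, 0.96, 0.87, 0.63, 0.07
q_2 = (l_2 − l_3) / l_2 = (0.87 − 0.63) / 0.87
     = 0.24 / 0.87 = 0.275862… → 0.276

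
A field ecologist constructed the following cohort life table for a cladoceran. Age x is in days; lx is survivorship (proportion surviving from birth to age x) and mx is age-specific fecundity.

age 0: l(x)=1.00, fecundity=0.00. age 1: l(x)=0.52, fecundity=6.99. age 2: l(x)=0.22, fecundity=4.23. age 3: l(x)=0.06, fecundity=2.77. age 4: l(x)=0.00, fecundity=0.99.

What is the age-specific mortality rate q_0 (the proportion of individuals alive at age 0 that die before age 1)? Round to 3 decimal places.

0.480

q_0 = (l_0 − l_1) / l_0 = (1 − 0.52) / 1
     = 0.48 / 1 = 0.48 → 0.480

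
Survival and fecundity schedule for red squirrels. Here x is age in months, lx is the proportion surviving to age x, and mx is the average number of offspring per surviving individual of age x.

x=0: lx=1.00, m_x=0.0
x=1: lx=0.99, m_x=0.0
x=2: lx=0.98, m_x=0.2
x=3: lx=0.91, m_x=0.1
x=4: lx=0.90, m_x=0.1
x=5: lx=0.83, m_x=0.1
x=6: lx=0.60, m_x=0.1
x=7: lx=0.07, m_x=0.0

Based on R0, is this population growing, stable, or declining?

R0 = Σ lx·mx = 0 + 0 + 0.196 + 0.091 + 0.09 + 0.083 + 0.06 + 0 = 0.52
R0 < 1, so the population is declining.

declining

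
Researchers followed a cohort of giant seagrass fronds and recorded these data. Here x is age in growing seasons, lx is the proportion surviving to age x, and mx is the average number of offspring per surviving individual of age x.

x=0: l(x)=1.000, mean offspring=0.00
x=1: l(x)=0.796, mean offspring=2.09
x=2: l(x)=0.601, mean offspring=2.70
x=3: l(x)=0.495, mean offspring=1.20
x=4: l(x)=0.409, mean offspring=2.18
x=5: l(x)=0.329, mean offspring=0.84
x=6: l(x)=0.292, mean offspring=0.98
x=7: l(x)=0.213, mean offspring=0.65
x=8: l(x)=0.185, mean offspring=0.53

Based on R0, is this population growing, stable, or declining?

growing

R0 = Σ lx·mx = 0 + 1.66364 + 1.6227 + 0.594 + 0.89162 + 0.27636 + 0.28616 + 0.13845 + 0.09805 = 5.57098
R0 > 1, so the population is growing.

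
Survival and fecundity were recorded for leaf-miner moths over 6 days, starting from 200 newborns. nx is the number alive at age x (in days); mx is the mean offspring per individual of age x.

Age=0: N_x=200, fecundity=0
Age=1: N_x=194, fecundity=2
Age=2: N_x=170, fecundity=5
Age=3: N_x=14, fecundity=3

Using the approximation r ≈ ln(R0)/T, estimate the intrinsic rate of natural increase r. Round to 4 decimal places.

1.0732

lx = nx/n0 = nx/200: 1, 0.97, 0.85, 0.07
R0 = Σ lx·mx = 0 + 1.94 + 4.25 + 0.21 = 6.4
Σ x·lx·mx = 11.07; T = 11.07/6.4 = 1.72969…
r ≈ ln(R0)/T = ln(6.4)/1.72969… = 1.073198… → 1.0732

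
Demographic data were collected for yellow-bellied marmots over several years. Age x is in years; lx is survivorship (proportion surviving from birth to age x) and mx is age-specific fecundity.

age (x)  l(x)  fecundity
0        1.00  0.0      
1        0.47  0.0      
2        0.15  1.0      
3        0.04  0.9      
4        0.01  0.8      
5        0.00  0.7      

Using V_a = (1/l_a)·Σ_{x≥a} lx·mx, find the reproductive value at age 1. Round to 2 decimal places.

0.41

lx·mx for x ≥ 1: 0, 0.15, 0.036, 0.008, 0 → sum = 0.194
V_1 = 0.194 / l_1 = 0.194 / 0.47 = 0.412766… → 0.41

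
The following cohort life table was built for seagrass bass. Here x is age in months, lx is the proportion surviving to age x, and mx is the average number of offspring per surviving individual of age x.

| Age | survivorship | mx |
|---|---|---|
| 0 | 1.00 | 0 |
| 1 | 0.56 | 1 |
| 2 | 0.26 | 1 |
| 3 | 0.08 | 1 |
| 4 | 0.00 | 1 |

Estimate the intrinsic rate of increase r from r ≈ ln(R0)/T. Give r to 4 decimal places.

R0 = Σ lx·mx = 0 + 0.56 + 0.26 + 0.08 + 0 = 0.9
Σ x·lx·mx = 1.32; T = 1.32/0.9 = 1.46667…
r ≈ ln(R0)/T = ln(0.9)/1.46667… = -0.071837… → -0.0718

-0.0718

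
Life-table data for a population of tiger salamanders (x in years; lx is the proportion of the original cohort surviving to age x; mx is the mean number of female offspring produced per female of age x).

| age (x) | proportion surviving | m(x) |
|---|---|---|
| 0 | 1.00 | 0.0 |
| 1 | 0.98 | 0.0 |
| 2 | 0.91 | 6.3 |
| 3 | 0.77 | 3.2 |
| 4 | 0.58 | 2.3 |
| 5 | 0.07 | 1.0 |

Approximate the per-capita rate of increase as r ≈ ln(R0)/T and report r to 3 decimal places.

R0 = Σ lx·mx = 0 + 0 + 5.733 + 2.464 + 1.334 + 0.07 = 9.601
Σ x·lx·mx = 24.544; T = 24.544/9.601 = 2.5564…
r ≈ ln(R0)/T = ln(9.601)/2.5564… = 0.88479… → 0.885

0.885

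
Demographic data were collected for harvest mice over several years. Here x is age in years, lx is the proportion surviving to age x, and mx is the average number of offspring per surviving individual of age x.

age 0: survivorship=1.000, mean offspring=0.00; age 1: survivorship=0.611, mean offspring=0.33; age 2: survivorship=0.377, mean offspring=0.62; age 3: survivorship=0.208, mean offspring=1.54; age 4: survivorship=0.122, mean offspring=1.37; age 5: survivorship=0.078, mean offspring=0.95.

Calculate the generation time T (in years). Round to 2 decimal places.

2.68

lx·mx: 0, 0.20163, 0.23374, 0.32032, 0.16714, 0.0741 → R0 = 0.99693
x·lx·mx: 0, 0.20163, 0.46748, 0.96096, 0.66856, 0.3705 → Σ = 2.66913
T = 2.66913 / 0.99693 = 2.677349… → 2.68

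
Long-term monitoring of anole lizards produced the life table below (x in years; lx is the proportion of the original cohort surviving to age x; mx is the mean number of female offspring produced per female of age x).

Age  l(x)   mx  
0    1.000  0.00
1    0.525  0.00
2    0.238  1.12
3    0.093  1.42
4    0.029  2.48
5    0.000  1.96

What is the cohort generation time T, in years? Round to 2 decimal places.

lx·mx: 0, 0, 0.26656, 0.13206, 0.07192, 0 → R0 = 0.47054
x·lx·mx: 0, 0, 0.53312, 0.39618, 0.28768, 0 → Σ = 1.21698
T = 1.21698 / 0.47054 = 2.586348… → 2.59

2.59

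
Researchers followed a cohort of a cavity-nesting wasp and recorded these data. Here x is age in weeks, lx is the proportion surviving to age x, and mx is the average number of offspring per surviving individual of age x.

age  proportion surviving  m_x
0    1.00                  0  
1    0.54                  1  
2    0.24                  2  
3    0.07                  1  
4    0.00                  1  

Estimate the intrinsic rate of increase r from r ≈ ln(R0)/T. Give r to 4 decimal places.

0.0549

R0 = Σ lx·mx = 0 + 0.54 + 0.48 + 0.07 + 0 = 1.09
Σ x·lx·mx = 1.71; T = 1.71/1.09 = 1.56881…
r ≈ ln(R0)/T = ln(1.09)/1.56881… = 0.054932… → 0.0549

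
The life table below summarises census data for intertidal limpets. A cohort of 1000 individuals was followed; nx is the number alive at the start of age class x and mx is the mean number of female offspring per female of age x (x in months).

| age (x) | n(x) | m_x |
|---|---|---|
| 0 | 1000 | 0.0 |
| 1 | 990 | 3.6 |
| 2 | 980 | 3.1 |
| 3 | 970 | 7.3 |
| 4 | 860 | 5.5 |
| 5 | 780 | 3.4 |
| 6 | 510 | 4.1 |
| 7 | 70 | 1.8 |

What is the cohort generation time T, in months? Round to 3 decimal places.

lx = nx/n0 = nx/1000: 1, 0.99, 0.98, 0.97, 0.86, 0.78, 0.51, 0.07
lx·mx: 0, 3.564, 3.038, 7.081, 4.73, 2.652, 2.091, 0.126 → R0 = 23.282
x·lx·mx: 0, 3.564, 6.076, 21.243, 18.92, 13.26, 12.546, 0.882 → Σ = 76.491
T = 76.491 / 23.282 = 3.285414… → 3.285

3.285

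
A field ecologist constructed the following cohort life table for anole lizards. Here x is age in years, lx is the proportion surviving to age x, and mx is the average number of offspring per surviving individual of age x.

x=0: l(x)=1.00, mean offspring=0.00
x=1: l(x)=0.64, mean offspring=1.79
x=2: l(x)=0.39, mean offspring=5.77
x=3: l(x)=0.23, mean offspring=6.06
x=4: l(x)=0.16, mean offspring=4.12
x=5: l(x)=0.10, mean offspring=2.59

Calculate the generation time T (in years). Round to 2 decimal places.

lx·mx: 0, 1.1456, 2.2503, 1.3938, 0.6592, 0.259 → R0 = 5.7079
x·lx·mx: 0, 1.1456, 4.5006, 4.1814, 2.6368, 1.295 → Σ = 13.7594
T = 13.7594 / 5.7079 = 2.410589… → 2.41

2.41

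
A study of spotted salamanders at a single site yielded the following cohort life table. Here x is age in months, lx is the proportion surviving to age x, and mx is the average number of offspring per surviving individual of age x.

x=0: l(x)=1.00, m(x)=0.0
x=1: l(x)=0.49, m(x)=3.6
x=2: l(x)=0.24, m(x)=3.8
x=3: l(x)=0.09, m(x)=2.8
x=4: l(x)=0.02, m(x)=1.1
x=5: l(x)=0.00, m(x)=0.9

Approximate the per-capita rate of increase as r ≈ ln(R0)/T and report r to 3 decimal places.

R0 = Σ lx·mx = 0 + 1.764 + 0.912 + 0.252 + 0.022 + 0 = 2.95
Σ x·lx·mx = 4.432; T = 4.432/2.95 = 1.50237…
r ≈ ln(R0)/T = ln(2.95)/1.50237… = 0.72006… → 0.720

0.720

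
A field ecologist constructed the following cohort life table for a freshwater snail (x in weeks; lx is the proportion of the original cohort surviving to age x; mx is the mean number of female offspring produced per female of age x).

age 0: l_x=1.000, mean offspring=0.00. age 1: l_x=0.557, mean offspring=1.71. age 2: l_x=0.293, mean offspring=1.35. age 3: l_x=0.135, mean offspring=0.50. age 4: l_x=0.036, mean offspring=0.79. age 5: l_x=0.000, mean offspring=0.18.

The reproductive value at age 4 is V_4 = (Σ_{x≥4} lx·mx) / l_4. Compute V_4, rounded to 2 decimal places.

lx·mx for x ≥ 4: 0.02844, 0 → sum = 0.02844
V_4 = 0.02844 / l_4 = 0.02844 / 0.036 = 0.79 → 0.79

0.79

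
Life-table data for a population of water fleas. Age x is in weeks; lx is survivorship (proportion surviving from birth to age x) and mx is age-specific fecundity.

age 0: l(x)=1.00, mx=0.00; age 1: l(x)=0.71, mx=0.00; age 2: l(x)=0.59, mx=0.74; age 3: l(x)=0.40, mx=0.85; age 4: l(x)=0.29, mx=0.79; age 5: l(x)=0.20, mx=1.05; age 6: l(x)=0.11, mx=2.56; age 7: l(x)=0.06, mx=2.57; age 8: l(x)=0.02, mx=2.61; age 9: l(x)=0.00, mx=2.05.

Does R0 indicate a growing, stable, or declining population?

growing

R0 = Σ lx·mx = 0 + 0 + 0.4366 + 0.34 + 0.2291 + 0.21 + 0.2816 + 0.1542 + 0.0522 + 0 = 1.7037
R0 > 1, so the population is growing.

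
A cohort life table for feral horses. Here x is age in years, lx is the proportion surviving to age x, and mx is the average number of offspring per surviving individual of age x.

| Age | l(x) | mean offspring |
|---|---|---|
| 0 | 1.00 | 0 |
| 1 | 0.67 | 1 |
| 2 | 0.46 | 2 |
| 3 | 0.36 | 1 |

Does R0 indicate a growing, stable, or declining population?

growing

R0 = Σ lx·mx = 0 + 0.67 + 0.92 + 0.36 = 1.95
R0 > 1, so the population is growing.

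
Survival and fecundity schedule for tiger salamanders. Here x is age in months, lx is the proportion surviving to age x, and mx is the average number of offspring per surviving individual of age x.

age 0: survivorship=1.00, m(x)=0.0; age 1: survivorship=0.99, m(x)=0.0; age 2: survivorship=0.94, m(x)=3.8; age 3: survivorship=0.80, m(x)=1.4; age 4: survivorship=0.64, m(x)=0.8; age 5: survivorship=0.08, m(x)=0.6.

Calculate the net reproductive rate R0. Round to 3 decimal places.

5.252

lx·mx by age: 0, 0, 3.572, 1.12, 0.512, 0.048
R0 = Σ lx·mx = 5.252 → 5.252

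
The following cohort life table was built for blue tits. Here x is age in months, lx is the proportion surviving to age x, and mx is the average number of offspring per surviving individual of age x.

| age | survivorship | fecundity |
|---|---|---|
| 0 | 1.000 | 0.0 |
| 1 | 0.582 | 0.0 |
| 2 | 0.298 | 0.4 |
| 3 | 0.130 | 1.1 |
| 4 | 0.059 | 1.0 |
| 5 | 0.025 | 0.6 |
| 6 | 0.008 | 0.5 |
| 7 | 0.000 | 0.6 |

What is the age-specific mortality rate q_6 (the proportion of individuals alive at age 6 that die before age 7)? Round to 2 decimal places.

1.00

q_6 = (l_6 − l_7) / l_6 = (0.008 − 0) / 0.008
     = 0.008 / 0.008 = 1 → 1.00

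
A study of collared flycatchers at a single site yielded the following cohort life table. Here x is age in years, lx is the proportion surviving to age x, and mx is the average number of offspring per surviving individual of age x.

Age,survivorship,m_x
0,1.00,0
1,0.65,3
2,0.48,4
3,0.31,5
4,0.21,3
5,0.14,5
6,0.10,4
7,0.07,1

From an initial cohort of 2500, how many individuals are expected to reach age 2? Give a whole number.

Expected survivors = N0 · l_2 = 2500 × 0.48 = 1200 → 1200

1200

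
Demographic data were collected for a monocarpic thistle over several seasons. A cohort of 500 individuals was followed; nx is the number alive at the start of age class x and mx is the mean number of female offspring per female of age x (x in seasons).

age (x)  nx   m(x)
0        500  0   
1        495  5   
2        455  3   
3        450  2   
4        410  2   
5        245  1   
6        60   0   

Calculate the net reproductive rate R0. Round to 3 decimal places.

11.610

lx = nx/n0 = nx/500: 1, 0.99, 0.91, 0.9, 0.82, 0.49, 0.12
lx·mx by age: 0, 4.95, 2.73, 1.8, 1.64, 0.49, 0
R0 = Σ lx·mx = 11.61 → 11.610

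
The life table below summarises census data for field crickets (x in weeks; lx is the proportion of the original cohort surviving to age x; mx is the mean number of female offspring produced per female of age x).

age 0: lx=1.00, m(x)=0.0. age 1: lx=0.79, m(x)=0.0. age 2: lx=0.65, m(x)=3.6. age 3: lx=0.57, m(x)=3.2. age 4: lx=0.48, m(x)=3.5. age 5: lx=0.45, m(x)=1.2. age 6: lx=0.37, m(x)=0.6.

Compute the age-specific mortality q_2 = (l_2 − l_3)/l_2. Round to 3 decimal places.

0.123

q_2 = (l_2 − l_3) / l_2 = (0.65 − 0.57) / 0.65
     = 0.08 / 0.65 = 0.123077… → 0.123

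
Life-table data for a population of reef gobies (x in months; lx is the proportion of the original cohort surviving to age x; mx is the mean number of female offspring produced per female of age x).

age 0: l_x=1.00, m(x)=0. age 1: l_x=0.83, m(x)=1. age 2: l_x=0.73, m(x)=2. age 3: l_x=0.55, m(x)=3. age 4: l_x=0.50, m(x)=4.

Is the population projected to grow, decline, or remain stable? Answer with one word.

R0 = Σ lx·mx = 0 + 0.83 + 1.46 + 1.65 + 2 = 5.94
R0 > 1, so the population is growing.

growing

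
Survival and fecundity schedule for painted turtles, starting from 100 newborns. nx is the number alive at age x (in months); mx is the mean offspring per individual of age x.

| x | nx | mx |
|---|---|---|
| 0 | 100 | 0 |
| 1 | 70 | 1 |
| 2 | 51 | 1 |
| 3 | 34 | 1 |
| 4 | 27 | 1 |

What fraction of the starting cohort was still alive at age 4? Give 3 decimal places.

0.270

l_4 = n_4/n_0 = 27/100 = 0.27 → 0.270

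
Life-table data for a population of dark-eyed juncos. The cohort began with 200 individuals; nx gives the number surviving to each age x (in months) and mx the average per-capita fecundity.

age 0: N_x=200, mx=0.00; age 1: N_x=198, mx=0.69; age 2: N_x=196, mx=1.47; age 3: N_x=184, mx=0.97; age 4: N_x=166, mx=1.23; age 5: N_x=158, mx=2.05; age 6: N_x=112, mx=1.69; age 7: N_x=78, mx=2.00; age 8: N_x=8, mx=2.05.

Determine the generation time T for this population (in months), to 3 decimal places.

4.048

lx = nx/n0 = nx/200: 1, 0.99, 0.98, 0.92, 0.83, 0.79, 0.56, 0.39, 0.04
lx·mx: 0, 0.6831, 1.4406, 0.8924, 1.0209, 1.6195, 0.9464, 0.78, 0.082 → R0 = 7.4649
x·lx·mx: 0, 0.6831, 2.8812, 2.6772, 4.0836, 8.0975, 5.6784, 5.46, 0.656 → Σ = 30.217
T = 30.217 / 7.4649 = 4.047877… → 4.048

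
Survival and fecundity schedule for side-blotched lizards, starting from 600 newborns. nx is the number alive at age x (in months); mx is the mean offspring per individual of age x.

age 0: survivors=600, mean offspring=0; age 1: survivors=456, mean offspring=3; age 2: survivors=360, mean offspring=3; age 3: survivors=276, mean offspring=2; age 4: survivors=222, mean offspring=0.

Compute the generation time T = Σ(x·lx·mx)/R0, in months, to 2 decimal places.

lx = nx/n0 = nx/600: 1, 0.76, 0.6, 0.46, 0.37
lx·mx: 0, 2.28, 1.8, 0.92, 0 → R0 = 5
x·lx·mx: 0, 2.28, 3.6, 2.76, 0 → Σ = 8.64
T = 8.64 / 5 = 1.728 → 1.73

1.73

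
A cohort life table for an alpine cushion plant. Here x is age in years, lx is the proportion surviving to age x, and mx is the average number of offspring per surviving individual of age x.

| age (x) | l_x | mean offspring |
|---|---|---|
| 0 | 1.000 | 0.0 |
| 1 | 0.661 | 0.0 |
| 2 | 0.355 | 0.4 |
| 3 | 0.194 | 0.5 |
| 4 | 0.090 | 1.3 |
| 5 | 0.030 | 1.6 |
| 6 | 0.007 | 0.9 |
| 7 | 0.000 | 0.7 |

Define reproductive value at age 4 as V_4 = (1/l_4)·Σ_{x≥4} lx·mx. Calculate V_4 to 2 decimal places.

lx·mx for x ≥ 4: 0.117, 0.048, 0.0063, 0 → sum = 0.1713
V_4 = 0.1713 / l_4 = 0.1713 / 0.09 = 1.903333… → 1.90

1.90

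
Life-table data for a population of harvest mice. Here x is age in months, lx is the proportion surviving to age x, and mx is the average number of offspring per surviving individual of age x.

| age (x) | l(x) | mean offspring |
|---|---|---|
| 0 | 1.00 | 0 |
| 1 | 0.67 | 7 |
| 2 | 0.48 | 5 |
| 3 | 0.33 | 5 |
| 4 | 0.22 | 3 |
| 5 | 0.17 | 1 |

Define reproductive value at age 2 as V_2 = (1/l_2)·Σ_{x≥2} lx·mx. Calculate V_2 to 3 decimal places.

lx·mx for x ≥ 2: 2.4, 1.65, 0.66, 0.17 → sum = 4.88
V_2 = 4.88 / l_2 = 4.88 / 0.48 = 10.166667… → 10.167

10.167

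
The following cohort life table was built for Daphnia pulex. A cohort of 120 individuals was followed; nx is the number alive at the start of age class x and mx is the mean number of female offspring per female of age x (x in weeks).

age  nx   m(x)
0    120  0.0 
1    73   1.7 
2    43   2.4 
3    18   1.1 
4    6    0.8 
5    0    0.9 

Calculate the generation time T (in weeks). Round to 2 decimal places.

lx = nx/n0 = nx/120: 1, 0.60833…, 0.35833…, 0.15, 0.05, 0
lx·mx: 0, 1.034167…, 0.86…, 0.165, 0.04, 0 → R0 = 2.099167…
x·lx·mx: 0, 1.034167…, 1.72…, 0.495, 0.16, 0 → Σ = 3.409167…
T = 3.409167… / 2.099167… = 1.624057… → 1.62

1.62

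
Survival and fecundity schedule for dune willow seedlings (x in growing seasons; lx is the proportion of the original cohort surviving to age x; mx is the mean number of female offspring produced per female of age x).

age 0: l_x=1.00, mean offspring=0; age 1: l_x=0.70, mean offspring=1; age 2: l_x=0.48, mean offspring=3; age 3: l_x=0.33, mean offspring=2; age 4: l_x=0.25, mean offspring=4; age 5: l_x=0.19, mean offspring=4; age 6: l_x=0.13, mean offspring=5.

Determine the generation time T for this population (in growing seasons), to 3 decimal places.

3.313

lx·mx: 0, 0.7, 1.44, 0.66, 1, 0.76, 0.65 → R0 = 5.21
x·lx·mx: 0, 0.7, 2.88, 1.98, 4, 3.8, 3.9 → Σ = 17.26
T = 17.26 / 5.21 = 3.31286… → 3.313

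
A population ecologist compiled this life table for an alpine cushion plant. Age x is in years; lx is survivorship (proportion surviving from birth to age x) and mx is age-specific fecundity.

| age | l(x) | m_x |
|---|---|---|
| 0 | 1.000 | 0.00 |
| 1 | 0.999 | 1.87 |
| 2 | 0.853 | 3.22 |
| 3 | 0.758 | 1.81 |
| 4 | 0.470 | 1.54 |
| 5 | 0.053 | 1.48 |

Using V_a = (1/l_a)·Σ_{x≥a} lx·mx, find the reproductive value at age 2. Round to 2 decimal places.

5.77

lx·mx for x ≥ 2: 2.74666, 1.37198, 0.7238, 0.07844 → sum = 4.92088
V_2 = 4.92088 / l_2 = 4.92088 / 0.853 = 5.76891… → 5.77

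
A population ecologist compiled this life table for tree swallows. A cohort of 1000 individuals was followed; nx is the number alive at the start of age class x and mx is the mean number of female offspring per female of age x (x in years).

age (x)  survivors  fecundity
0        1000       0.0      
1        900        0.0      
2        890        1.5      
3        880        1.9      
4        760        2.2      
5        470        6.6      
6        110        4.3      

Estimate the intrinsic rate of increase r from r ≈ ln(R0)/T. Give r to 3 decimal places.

0.532

lx = nx/n0 = nx/1000: 1, 0.9, 0.89, 0.88, 0.76, 0.47, 0.11
R0 = Σ lx·mx = 0 + 0 + 1.335 + 1.672 + 1.672 + 3.102 + 0.473 = 8.254
Σ x·lx·mx = 32.722; T = 32.722/8.254 = 3.96438…
r ≈ ln(R0)/T = ln(8.254)/3.96438… = 0.53242… → 0.532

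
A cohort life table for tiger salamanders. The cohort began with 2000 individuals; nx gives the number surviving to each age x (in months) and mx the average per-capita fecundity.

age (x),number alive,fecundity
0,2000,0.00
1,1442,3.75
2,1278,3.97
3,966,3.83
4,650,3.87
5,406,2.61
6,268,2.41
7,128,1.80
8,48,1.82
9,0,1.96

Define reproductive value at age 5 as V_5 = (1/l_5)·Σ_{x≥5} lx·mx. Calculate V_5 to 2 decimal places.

4.98

lx = nx/n0 = nx/2000: 1, 0.721, 0.639, 0.483, 0.325, 0.203, 0.134, 0.064, 0.024, 0
lx·mx for x ≥ 5: 0.52983, 0.32294, 0.1152, 0.04368, 0 → sum = 1.01165
V_5 = 1.01165 / l_5 = 1.01165 / 0.203 = 4.983498… → 4.98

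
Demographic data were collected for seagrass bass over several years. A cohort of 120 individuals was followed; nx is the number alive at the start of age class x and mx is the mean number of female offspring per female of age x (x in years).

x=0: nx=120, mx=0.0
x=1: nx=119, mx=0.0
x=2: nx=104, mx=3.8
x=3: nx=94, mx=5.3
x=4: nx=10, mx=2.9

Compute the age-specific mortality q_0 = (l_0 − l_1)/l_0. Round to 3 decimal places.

lx = nx/n0 = nx/120: 1, 0.99167…, 0.86667…, 0.78333…, 0.08333…
q_0 = (l_0 − l_1) / l_0 = (1 − 0.991667…) / 1
     = 0.008333… / 1 = 0.008333… → 0.008

0.008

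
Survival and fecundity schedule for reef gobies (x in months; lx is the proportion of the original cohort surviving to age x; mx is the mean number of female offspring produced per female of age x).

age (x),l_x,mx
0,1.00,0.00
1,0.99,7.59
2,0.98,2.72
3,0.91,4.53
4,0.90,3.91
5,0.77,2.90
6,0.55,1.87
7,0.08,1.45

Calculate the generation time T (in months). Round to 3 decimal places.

lx·mx: 0, 7.5141, 2.6656, 4.1223, 3.519, 2.233, 1.0285, 0.116 → R0 = 21.1985
x·lx·mx: 0, 7.5141, 5.3312, 12.3669, 14.076, 11.165, 6.171, 0.812 → Σ = 57.4362
T = 57.4362 / 21.1985 = 2.709446… → 2.709

2.709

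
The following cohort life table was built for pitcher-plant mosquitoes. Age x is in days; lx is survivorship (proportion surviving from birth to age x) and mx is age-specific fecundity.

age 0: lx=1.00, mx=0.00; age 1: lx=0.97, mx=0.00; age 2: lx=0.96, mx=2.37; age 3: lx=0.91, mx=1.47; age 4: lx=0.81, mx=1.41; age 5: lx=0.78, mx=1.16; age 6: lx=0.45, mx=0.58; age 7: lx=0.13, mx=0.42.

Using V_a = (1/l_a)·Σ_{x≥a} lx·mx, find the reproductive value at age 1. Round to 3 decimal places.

lx·mx for x ≥ 1: 0, 2.2752, 1.3377, 1.1421, 0.9048, 0.261, 0.0546 → sum = 5.9754
V_1 = 5.9754 / l_1 = 5.9754 / 0.97 = 6.160206… → 6.160

6.160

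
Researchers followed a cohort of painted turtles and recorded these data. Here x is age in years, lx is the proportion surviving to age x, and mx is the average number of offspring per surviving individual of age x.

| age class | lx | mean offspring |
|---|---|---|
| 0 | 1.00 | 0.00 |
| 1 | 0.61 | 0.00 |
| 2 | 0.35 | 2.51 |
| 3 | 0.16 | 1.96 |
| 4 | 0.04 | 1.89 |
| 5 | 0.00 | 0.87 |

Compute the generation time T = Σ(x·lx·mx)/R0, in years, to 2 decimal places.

2.37

lx·mx: 0, 0, 0.8785, 0.3136, 0.0756, 0 → R0 = 1.2677
x·lx·mx: 0, 0, 1.757, 0.9408, 0.3024, 0 → Σ = 3.0002
T = 3.0002 / 1.2677 = 2.366648… → 2.37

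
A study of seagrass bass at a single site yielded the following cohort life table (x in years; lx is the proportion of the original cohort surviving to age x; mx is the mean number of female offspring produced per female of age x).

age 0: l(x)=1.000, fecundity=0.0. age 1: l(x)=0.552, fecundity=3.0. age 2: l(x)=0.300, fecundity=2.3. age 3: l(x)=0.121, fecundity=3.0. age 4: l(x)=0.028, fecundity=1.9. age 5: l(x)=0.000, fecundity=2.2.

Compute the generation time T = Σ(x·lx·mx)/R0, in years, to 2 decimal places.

lx·mx: 0, 1.656, 0.69, 0.363, 0.0532, 0 → R0 = 2.7622
x·lx·mx: 0, 1.656, 1.38, 1.089, 0.2128, 0 → Σ = 4.3378
T = 4.3378 / 2.7622 = 1.570415… → 1.57

1.57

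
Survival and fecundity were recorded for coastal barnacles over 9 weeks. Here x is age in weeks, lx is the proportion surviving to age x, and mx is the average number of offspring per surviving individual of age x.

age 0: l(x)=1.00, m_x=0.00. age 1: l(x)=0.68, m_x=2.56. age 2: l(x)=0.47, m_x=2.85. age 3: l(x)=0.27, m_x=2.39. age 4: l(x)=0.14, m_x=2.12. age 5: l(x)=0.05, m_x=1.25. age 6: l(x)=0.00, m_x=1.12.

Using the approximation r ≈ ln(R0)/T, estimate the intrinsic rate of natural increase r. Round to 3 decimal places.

R0 = Σ lx·mx = 0 + 1.7408 + 1.3395 + 0.6453 + 0.2968 + 0.0625 + 0 = 4.0849
Σ x·lx·mx = 7.8554; T = 7.8554/4.0849 = 1.92303…
r ≈ ln(R0)/T = ln(4.0849)/1.92303… = 0.73181… → 0.732

0.732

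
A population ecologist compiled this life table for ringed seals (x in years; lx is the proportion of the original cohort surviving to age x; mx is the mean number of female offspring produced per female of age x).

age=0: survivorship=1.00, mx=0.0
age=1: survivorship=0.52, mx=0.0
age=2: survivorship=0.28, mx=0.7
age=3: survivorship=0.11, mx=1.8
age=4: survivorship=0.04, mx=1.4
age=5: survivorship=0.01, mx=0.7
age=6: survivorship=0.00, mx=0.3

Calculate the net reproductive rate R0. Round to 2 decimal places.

0.46

lx·mx by age: 0, 0, 0.196, 0.198, 0.056, 0.007, 0
R0 = Σ lx·mx = 0.457 → 0.46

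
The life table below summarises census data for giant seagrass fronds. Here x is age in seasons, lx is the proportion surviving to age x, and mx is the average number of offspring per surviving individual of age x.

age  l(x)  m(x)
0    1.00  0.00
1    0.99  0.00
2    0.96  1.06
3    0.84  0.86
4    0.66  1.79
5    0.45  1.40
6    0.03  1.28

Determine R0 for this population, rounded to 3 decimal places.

3.590

lx·mx by age: 0, 0, 1.0176, 0.7224, 1.1814, 0.63, 0.0384
R0 = Σ lx·mx = 3.5898 → 3.590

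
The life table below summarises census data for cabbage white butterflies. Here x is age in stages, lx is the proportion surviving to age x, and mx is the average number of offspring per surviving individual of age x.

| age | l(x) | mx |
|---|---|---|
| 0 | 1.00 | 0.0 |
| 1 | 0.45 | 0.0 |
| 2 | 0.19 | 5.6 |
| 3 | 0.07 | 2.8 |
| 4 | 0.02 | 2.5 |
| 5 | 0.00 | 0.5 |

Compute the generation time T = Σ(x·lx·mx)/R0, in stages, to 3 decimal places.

lx·mx: 0, 0, 1.064, 0.196, 0.05, 0 → R0 = 1.31
x·lx·mx: 0, 0, 2.128, 0.588, 0.2, 0 → Σ = 2.916
T = 2.916 / 1.31 = 2.225954… → 2.226

2.226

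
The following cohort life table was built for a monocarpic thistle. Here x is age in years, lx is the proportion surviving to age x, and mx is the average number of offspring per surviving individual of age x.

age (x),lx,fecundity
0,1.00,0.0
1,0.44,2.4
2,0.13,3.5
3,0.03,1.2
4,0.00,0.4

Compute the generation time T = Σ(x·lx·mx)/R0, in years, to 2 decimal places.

lx·mx: 0, 1.056, 0.455, 0.036, 0 → R0 = 1.547
x·lx·mx: 0, 1.056, 0.91, 0.108, 0 → Σ = 2.074
T = 2.074 / 1.547 = 1.340659… → 1.34

1.34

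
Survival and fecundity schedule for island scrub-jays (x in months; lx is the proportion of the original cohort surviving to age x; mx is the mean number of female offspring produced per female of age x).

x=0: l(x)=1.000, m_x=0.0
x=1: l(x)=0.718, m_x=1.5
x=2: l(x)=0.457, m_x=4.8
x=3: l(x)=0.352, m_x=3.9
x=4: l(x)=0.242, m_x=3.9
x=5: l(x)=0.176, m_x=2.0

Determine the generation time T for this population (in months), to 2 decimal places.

2.55

lx·mx: 0, 1.077, 2.1936, 1.3728, 0.9438, 0.352 → R0 = 5.9392
x·lx·mx: 0, 1.077, 4.3872, 4.1184, 3.7752, 1.76 → Σ = 15.1178
T = 15.1178 / 5.9392 = 2.545427… → 2.55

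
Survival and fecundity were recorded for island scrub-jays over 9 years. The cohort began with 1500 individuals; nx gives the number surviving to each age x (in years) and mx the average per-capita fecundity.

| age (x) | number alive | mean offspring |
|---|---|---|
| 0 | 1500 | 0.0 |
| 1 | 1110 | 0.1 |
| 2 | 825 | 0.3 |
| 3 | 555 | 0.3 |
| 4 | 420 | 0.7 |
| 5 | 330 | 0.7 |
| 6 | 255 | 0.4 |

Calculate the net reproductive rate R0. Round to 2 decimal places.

0.77

lx = nx/n0 = nx/1500: 1, 0.74, 0.55, 0.37, 0.28, 0.22, 0.17
lx·mx by age: 0, 0.074, 0.165, 0.111, 0.196, 0.154, 0.068
R0 = Σ lx·mx = 0.768 → 0.77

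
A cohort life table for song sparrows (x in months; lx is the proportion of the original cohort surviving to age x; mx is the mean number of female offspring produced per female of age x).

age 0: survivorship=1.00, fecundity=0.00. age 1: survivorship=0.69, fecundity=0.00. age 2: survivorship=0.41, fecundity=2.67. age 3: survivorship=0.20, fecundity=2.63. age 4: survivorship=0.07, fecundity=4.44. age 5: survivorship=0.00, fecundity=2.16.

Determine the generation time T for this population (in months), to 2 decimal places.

2.59

lx·mx: 0, 0, 1.0947, 0.526, 0.3108, 0 → R0 = 1.9315
x·lx·mx: 0, 0, 2.1894, 1.578, 1.2432, 0 → Σ = 5.0106
T = 5.0106 / 1.9315 = 2.59415… → 2.59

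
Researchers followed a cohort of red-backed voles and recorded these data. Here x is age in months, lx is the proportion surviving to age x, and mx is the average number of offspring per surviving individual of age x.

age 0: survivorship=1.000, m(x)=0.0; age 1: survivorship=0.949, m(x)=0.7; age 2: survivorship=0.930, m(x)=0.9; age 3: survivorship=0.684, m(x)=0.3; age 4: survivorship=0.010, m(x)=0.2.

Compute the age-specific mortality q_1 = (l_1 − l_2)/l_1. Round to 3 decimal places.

q_1 = (l_1 − l_2) / l_1 = (0.949 − 0.93) / 0.949
     = 0.019 / 0.949 = 0.020021… → 0.020

0.020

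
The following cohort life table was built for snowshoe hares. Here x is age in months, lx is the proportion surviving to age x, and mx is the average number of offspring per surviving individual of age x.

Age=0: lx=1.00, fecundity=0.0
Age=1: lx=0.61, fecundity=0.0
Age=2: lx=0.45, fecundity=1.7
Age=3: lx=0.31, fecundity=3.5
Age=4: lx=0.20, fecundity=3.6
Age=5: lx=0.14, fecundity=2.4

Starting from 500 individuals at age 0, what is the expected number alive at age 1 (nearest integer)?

Expected survivors = N0 · l_1 = 500 × 0.61 = 305 → 305

305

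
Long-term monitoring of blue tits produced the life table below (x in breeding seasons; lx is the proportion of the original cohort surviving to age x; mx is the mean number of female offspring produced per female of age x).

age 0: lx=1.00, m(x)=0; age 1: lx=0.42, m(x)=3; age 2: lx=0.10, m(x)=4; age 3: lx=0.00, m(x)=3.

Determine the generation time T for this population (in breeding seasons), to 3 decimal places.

lx·mx: 0, 1.26, 0.4, 0 → R0 = 1.66
x·lx·mx: 0, 1.26, 0.8, 0 → Σ = 2.06
T = 2.06 / 1.66 = 1.240964… → 1.241

1.241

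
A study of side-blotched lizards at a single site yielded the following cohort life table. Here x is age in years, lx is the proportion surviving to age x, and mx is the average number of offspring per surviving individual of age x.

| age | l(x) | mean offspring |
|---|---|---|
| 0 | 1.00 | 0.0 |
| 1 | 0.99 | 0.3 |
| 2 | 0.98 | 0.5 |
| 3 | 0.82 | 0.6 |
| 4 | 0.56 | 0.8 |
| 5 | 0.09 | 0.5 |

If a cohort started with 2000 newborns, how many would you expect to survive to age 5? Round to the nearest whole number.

Expected survivors = N0 · l_5 = 2000 × 0.09 = 180 → 180

180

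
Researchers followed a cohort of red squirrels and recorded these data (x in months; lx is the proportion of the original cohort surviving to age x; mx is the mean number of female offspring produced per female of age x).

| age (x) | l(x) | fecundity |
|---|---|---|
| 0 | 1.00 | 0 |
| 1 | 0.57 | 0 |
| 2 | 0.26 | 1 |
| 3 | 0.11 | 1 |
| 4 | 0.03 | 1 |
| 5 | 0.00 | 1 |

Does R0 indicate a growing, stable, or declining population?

declining

R0 = Σ lx·mx = 0 + 0 + 0.26 + 0.11 + 0.03 + 0 = 0.4
R0 < 1, so the population is declining.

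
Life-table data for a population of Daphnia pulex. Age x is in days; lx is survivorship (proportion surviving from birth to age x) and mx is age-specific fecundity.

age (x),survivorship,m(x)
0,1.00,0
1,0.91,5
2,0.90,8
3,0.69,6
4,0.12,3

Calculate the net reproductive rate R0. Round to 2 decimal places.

lx·mx by age: 0, 4.55, 7.2, 4.14, 0.36
R0 = Σ lx·mx = 16.25 → 16.25

16.25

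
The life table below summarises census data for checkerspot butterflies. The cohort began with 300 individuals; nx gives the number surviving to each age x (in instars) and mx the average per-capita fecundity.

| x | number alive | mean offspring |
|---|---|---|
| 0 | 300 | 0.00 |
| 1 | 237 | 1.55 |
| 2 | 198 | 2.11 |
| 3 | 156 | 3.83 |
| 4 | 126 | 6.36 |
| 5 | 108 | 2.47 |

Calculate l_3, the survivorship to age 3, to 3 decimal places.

l_3 = n_3/n_0 = 156/300 = 0.52 → 0.520

0.520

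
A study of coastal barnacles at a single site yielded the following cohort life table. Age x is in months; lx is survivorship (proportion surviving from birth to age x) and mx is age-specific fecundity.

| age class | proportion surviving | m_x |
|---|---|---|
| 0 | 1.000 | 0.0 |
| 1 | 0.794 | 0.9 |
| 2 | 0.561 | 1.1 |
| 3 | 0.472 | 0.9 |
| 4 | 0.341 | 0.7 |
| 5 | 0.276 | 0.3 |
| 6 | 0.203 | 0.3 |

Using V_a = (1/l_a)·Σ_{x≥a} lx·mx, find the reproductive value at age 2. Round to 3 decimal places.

lx·mx for x ≥ 2: 0.6171, 0.4248, 0.2387, 0.0828, 0.0609 → sum = 1.4243
V_2 = 1.4243 / l_2 = 1.4243 / 0.561 = 2.538859… → 2.539

2.539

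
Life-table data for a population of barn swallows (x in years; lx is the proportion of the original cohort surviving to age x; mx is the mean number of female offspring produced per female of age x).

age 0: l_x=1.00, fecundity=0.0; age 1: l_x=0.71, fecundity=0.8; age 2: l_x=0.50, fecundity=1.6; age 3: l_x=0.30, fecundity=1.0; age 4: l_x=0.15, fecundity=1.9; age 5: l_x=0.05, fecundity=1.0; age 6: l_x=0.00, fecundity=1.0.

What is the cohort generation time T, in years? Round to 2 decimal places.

lx·mx: 0, 0.568, 0.8, 0.3, 0.285, 0.05, 0 → R0 = 2.003
x·lx·mx: 0, 0.568, 1.6, 0.9, 1.14, 0.25, 0 → Σ = 4.458
T = 4.458 / 2.003 = 2.225662… → 2.23

2.23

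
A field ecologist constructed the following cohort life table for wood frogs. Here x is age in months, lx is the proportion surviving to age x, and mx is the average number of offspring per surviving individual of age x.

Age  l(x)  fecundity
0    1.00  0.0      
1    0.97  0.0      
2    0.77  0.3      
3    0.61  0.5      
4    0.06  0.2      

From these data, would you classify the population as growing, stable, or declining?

R0 = Σ lx·mx = 0 + 0 + 0.231 + 0.305 + 0.012 = 0.548
R0 < 1, so the population is declining.

declining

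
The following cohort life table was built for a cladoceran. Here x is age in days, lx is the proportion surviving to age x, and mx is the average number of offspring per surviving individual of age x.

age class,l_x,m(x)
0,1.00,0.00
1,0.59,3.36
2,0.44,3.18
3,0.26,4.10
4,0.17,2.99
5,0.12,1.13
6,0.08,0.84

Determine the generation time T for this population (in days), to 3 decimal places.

lx·mx: 0, 1.9824, 1.3992, 1.066, 0.5083, 0.1356, 0.0672 → R0 = 5.1587
x·lx·mx: 0, 1.9824, 2.7984, 3.198, 2.0332, 0.678, 0.4032 → Σ = 11.0932
T = 11.0932 / 5.1587 = 2.150387… → 2.150

2.150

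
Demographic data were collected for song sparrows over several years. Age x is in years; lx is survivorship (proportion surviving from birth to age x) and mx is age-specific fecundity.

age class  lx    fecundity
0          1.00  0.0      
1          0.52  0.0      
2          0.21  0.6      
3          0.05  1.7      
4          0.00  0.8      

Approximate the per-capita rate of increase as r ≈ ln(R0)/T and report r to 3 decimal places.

R0 = Σ lx·mx = 0 + 0 + 0.126 + 0.085 + 0 = 0.211
Σ x·lx·mx = 0.507; T = 0.507/0.211 = 2.40284…
r ≈ ln(R0)/T = ln(0.211)/2.40284… = -0.64752… → -0.648

-0.648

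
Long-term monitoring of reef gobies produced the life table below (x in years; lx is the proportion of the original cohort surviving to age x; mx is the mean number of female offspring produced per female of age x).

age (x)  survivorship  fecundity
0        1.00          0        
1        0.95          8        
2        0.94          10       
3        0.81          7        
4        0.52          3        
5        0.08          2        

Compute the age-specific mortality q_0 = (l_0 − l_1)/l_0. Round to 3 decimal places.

q_0 = (l_0 − l_1) / l_0 = (1 − 0.95) / 1
     = 0.05 / 1 = 0.05 → 0.050

0.050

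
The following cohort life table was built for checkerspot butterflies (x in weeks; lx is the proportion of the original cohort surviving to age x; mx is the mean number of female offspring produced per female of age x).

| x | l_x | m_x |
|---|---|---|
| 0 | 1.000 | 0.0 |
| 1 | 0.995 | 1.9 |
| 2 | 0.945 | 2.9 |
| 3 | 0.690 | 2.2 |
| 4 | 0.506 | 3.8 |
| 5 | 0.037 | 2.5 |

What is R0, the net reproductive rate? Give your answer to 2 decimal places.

lx·mx by age: 0, 1.8905, 2.7405, 1.518, 1.9228, 0.0925
R0 = Σ lx·mx = 8.1643 → 8.16

8.16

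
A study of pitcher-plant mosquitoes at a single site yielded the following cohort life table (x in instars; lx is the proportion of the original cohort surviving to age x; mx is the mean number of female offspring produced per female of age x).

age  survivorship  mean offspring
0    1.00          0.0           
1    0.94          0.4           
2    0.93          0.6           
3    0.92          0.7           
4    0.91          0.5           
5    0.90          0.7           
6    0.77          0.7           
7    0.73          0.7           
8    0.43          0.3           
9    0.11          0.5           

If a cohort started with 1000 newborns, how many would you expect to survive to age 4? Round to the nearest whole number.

910

Expected survivors = N0 · l_4 = 1000 × 0.91 = 910 → 910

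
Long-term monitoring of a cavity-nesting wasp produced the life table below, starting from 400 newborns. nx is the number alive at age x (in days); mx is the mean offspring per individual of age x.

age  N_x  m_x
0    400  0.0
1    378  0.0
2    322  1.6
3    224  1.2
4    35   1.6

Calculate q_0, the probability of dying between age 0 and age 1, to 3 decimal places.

lx = nx/n0 = nx/400: 1, 0.945, 0.805, 0.56, 0.0875
q_0 = (l_0 − l_1) / l_0 = (1 − 0.945) / 1
     = 0.055 / 1 = 0.055 → 0.055

0.055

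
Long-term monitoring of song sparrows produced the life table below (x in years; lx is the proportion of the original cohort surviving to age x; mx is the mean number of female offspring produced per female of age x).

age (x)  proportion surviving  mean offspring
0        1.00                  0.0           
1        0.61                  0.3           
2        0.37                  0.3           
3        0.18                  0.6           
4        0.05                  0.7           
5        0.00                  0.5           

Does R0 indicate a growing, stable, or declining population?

declining

R0 = Σ lx·mx = 0 + 0.183 + 0.111 + 0.108 + 0.035 + 0 = 0.437
R0 < 1, so the population is declining.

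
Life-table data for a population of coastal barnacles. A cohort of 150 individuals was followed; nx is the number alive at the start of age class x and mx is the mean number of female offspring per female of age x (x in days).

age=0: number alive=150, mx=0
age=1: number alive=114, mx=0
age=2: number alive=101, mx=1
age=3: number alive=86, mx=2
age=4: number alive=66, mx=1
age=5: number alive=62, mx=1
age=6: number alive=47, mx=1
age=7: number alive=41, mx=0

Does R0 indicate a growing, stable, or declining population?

lx = nx/n0 = nx/150: 1, 0.76, 0.67333…, 0.57333…, 0.44, 0.41333…, 0.31333…, 0.27333…
R0 = Σ lx·mx = 0 + 0 + 0.673333… + 1.146667… + 0.44 + 0.413333… + 0.313333… + 0 = 2.986667…
R0 > 1, so the population is growing.

growing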